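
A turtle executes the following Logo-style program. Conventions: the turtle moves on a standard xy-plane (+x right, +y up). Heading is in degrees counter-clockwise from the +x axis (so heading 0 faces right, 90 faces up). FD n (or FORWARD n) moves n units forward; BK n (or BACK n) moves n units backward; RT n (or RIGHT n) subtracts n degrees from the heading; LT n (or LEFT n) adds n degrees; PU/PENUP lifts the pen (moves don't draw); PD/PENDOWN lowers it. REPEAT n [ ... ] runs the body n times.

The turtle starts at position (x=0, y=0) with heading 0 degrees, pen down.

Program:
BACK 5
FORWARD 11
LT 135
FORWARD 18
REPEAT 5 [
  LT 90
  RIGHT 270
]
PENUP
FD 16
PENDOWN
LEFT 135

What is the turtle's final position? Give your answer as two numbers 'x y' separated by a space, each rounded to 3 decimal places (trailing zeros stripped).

Answer: 4.586 1.414

Derivation:
Executing turtle program step by step:
Start: pos=(0,0), heading=0, pen down
BK 5: (0,0) -> (-5,0) [heading=0, draw]
FD 11: (-5,0) -> (6,0) [heading=0, draw]
LT 135: heading 0 -> 135
FD 18: (6,0) -> (-6.728,12.728) [heading=135, draw]
REPEAT 5 [
  -- iteration 1/5 --
  LT 90: heading 135 -> 225
  RT 270: heading 225 -> 315
  -- iteration 2/5 --
  LT 90: heading 315 -> 45
  RT 270: heading 45 -> 135
  -- iteration 3/5 --
  LT 90: heading 135 -> 225
  RT 270: heading 225 -> 315
  -- iteration 4/5 --
  LT 90: heading 315 -> 45
  RT 270: heading 45 -> 135
  -- iteration 5/5 --
  LT 90: heading 135 -> 225
  RT 270: heading 225 -> 315
]
PU: pen up
FD 16: (-6.728,12.728) -> (4.586,1.414) [heading=315, move]
PD: pen down
LT 135: heading 315 -> 90
Final: pos=(4.586,1.414), heading=90, 3 segment(s) drawn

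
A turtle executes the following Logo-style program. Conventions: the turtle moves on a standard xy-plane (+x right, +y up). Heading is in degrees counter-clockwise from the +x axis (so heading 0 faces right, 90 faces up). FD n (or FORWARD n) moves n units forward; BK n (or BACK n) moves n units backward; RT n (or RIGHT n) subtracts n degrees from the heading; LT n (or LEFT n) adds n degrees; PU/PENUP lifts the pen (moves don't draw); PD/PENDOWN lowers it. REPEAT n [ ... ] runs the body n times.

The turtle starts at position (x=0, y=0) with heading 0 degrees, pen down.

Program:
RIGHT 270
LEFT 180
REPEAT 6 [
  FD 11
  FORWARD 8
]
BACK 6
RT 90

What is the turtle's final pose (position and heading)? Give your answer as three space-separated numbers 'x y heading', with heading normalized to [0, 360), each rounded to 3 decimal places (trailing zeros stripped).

Answer: 0 -108 180

Derivation:
Executing turtle program step by step:
Start: pos=(0,0), heading=0, pen down
RT 270: heading 0 -> 90
LT 180: heading 90 -> 270
REPEAT 6 [
  -- iteration 1/6 --
  FD 11: (0,0) -> (0,-11) [heading=270, draw]
  FD 8: (0,-11) -> (0,-19) [heading=270, draw]
  -- iteration 2/6 --
  FD 11: (0,-19) -> (0,-30) [heading=270, draw]
  FD 8: (0,-30) -> (0,-38) [heading=270, draw]
  -- iteration 3/6 --
  FD 11: (0,-38) -> (0,-49) [heading=270, draw]
  FD 8: (0,-49) -> (0,-57) [heading=270, draw]
  -- iteration 4/6 --
  FD 11: (0,-57) -> (0,-68) [heading=270, draw]
  FD 8: (0,-68) -> (0,-76) [heading=270, draw]
  -- iteration 5/6 --
  FD 11: (0,-76) -> (0,-87) [heading=270, draw]
  FD 8: (0,-87) -> (0,-95) [heading=270, draw]
  -- iteration 6/6 --
  FD 11: (0,-95) -> (0,-106) [heading=270, draw]
  FD 8: (0,-106) -> (0,-114) [heading=270, draw]
]
BK 6: (0,-114) -> (0,-108) [heading=270, draw]
RT 90: heading 270 -> 180
Final: pos=(0,-108), heading=180, 13 segment(s) drawn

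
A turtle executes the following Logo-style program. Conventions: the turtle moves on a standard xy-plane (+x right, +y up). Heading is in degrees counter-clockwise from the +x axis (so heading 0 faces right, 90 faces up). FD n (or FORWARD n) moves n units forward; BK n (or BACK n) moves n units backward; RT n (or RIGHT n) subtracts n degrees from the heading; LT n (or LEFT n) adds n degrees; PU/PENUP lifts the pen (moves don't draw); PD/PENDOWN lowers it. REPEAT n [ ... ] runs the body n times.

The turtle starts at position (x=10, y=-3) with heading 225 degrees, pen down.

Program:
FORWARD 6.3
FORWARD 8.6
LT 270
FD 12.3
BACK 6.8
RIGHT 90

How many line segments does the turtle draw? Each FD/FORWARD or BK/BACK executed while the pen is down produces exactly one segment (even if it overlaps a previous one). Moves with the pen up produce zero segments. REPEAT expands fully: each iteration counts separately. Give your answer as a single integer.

Answer: 4

Derivation:
Executing turtle program step by step:
Start: pos=(10,-3), heading=225, pen down
FD 6.3: (10,-3) -> (5.545,-7.455) [heading=225, draw]
FD 8.6: (5.545,-7.455) -> (-0.536,-13.536) [heading=225, draw]
LT 270: heading 225 -> 135
FD 12.3: (-0.536,-13.536) -> (-9.233,-4.838) [heading=135, draw]
BK 6.8: (-9.233,-4.838) -> (-4.425,-9.647) [heading=135, draw]
RT 90: heading 135 -> 45
Final: pos=(-4.425,-9.647), heading=45, 4 segment(s) drawn
Segments drawn: 4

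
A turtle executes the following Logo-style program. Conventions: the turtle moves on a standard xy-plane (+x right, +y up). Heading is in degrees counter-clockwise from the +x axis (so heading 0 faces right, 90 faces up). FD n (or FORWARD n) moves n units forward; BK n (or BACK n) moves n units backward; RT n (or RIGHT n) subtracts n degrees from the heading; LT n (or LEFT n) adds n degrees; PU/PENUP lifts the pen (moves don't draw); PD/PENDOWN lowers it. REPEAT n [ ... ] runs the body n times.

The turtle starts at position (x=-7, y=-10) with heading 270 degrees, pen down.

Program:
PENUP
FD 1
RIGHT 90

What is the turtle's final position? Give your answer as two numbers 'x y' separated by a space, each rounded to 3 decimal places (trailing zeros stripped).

Answer: -7 -11

Derivation:
Executing turtle program step by step:
Start: pos=(-7,-10), heading=270, pen down
PU: pen up
FD 1: (-7,-10) -> (-7,-11) [heading=270, move]
RT 90: heading 270 -> 180
Final: pos=(-7,-11), heading=180, 0 segment(s) drawn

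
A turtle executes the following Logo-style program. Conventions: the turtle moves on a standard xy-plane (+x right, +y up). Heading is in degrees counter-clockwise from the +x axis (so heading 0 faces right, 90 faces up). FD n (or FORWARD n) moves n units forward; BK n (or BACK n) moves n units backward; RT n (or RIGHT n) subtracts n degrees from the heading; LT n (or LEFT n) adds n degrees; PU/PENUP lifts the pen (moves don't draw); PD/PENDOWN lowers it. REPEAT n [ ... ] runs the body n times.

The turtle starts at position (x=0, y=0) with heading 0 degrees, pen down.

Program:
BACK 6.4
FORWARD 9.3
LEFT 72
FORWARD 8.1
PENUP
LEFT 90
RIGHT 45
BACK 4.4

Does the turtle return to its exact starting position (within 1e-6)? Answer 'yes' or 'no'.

Answer: no

Derivation:
Executing turtle program step by step:
Start: pos=(0,0), heading=0, pen down
BK 6.4: (0,0) -> (-6.4,0) [heading=0, draw]
FD 9.3: (-6.4,0) -> (2.9,0) [heading=0, draw]
LT 72: heading 0 -> 72
FD 8.1: (2.9,0) -> (5.403,7.704) [heading=72, draw]
PU: pen up
LT 90: heading 72 -> 162
RT 45: heading 162 -> 117
BK 4.4: (5.403,7.704) -> (7.401,3.783) [heading=117, move]
Final: pos=(7.401,3.783), heading=117, 3 segment(s) drawn

Start position: (0, 0)
Final position: (7.401, 3.783)
Distance = 8.311; >= 1e-6 -> NOT closed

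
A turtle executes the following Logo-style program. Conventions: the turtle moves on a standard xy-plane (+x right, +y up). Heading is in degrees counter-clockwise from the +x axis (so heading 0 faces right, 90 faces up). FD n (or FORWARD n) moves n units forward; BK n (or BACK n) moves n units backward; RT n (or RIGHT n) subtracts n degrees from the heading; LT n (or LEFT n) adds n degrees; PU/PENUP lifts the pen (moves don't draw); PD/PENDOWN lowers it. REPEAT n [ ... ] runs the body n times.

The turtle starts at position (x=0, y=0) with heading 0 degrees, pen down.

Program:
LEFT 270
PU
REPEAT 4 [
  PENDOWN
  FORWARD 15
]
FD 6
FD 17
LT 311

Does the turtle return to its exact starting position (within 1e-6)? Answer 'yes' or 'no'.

Answer: no

Derivation:
Executing turtle program step by step:
Start: pos=(0,0), heading=0, pen down
LT 270: heading 0 -> 270
PU: pen up
REPEAT 4 [
  -- iteration 1/4 --
  PD: pen down
  FD 15: (0,0) -> (0,-15) [heading=270, draw]
  -- iteration 2/4 --
  PD: pen down
  FD 15: (0,-15) -> (0,-30) [heading=270, draw]
  -- iteration 3/4 --
  PD: pen down
  FD 15: (0,-30) -> (0,-45) [heading=270, draw]
  -- iteration 4/4 --
  PD: pen down
  FD 15: (0,-45) -> (0,-60) [heading=270, draw]
]
FD 6: (0,-60) -> (0,-66) [heading=270, draw]
FD 17: (0,-66) -> (0,-83) [heading=270, draw]
LT 311: heading 270 -> 221
Final: pos=(0,-83), heading=221, 6 segment(s) drawn

Start position: (0, 0)
Final position: (0, -83)
Distance = 83; >= 1e-6 -> NOT closed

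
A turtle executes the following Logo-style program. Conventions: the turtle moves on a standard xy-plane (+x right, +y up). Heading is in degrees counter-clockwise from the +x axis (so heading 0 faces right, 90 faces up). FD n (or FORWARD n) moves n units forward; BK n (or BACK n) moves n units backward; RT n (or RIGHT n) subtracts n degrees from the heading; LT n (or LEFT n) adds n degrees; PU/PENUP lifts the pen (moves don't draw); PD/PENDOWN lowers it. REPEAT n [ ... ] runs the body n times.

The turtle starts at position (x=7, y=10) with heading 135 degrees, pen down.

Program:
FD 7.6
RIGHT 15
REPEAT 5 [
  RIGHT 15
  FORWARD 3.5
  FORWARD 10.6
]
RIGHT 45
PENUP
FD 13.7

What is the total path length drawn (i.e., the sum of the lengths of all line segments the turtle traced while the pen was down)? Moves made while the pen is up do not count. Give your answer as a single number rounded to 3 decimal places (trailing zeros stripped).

Answer: 78.1

Derivation:
Executing turtle program step by step:
Start: pos=(7,10), heading=135, pen down
FD 7.6: (7,10) -> (1.626,15.374) [heading=135, draw]
RT 15: heading 135 -> 120
REPEAT 5 [
  -- iteration 1/5 --
  RT 15: heading 120 -> 105
  FD 3.5: (1.626,15.374) -> (0.72,18.755) [heading=105, draw]
  FD 10.6: (0.72,18.755) -> (-2.023,28.994) [heading=105, draw]
  -- iteration 2/5 --
  RT 15: heading 105 -> 90
  FD 3.5: (-2.023,28.994) -> (-2.023,32.494) [heading=90, draw]
  FD 10.6: (-2.023,32.494) -> (-2.023,43.094) [heading=90, draw]
  -- iteration 3/5 --
  RT 15: heading 90 -> 75
  FD 3.5: (-2.023,43.094) -> (-1.117,46.474) [heading=75, draw]
  FD 10.6: (-1.117,46.474) -> (1.626,56.713) [heading=75, draw]
  -- iteration 4/5 --
  RT 15: heading 75 -> 60
  FD 3.5: (1.626,56.713) -> (3.376,59.744) [heading=60, draw]
  FD 10.6: (3.376,59.744) -> (8.676,68.924) [heading=60, draw]
  -- iteration 5/5 --
  RT 15: heading 60 -> 45
  FD 3.5: (8.676,68.924) -> (11.151,71.399) [heading=45, draw]
  FD 10.6: (11.151,71.399) -> (18.646,78.894) [heading=45, draw]
]
RT 45: heading 45 -> 0
PU: pen up
FD 13.7: (18.646,78.894) -> (32.346,78.894) [heading=0, move]
Final: pos=(32.346,78.894), heading=0, 11 segment(s) drawn

Segment lengths:
  seg 1: (7,10) -> (1.626,15.374), length = 7.6
  seg 2: (1.626,15.374) -> (0.72,18.755), length = 3.5
  seg 3: (0.72,18.755) -> (-2.023,28.994), length = 10.6
  seg 4: (-2.023,28.994) -> (-2.023,32.494), length = 3.5
  seg 5: (-2.023,32.494) -> (-2.023,43.094), length = 10.6
  seg 6: (-2.023,43.094) -> (-1.117,46.474), length = 3.5
  seg 7: (-1.117,46.474) -> (1.626,56.713), length = 10.6
  seg 8: (1.626,56.713) -> (3.376,59.744), length = 3.5
  seg 9: (3.376,59.744) -> (8.676,68.924), length = 10.6
  seg 10: (8.676,68.924) -> (11.151,71.399), length = 3.5
  seg 11: (11.151,71.399) -> (18.646,78.894), length = 10.6
Total = 78.1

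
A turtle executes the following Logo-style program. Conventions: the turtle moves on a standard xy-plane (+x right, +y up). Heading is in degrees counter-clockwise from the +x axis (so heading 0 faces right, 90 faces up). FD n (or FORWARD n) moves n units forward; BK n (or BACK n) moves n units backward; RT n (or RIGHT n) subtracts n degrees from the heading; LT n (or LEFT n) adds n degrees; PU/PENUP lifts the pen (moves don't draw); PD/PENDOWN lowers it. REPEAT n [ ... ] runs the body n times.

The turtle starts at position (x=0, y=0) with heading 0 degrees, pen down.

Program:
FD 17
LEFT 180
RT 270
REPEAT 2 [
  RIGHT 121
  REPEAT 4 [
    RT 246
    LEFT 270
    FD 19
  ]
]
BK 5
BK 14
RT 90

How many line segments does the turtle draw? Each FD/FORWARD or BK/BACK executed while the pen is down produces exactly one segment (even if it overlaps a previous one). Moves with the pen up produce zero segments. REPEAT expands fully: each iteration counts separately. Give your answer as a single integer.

Answer: 11

Derivation:
Executing turtle program step by step:
Start: pos=(0,0), heading=0, pen down
FD 17: (0,0) -> (17,0) [heading=0, draw]
LT 180: heading 0 -> 180
RT 270: heading 180 -> 270
REPEAT 2 [
  -- iteration 1/2 --
  RT 121: heading 270 -> 149
  REPEAT 4 [
    -- iteration 1/4 --
    RT 246: heading 149 -> 263
    LT 270: heading 263 -> 173
    FD 19: (17,0) -> (-1.858,2.316) [heading=173, draw]
    -- iteration 2/4 --
    RT 246: heading 173 -> 287
    LT 270: heading 287 -> 197
    FD 19: (-1.858,2.316) -> (-20.028,-3.24) [heading=197, draw]
    -- iteration 3/4 --
    RT 246: heading 197 -> 311
    LT 270: heading 311 -> 221
    FD 19: (-20.028,-3.24) -> (-34.368,-15.705) [heading=221, draw]
    -- iteration 4/4 --
    RT 246: heading 221 -> 335
    LT 270: heading 335 -> 245
    FD 19: (-34.368,-15.705) -> (-42.397,-32.925) [heading=245, draw]
  ]
  -- iteration 2/2 --
  RT 121: heading 245 -> 124
  REPEAT 4 [
    -- iteration 1/4 --
    RT 246: heading 124 -> 238
    LT 270: heading 238 -> 148
    FD 19: (-42.397,-32.925) -> (-58.51,-22.856) [heading=148, draw]
    -- iteration 2/4 --
    RT 246: heading 148 -> 262
    LT 270: heading 262 -> 172
    FD 19: (-58.51,-22.856) -> (-77.325,-20.212) [heading=172, draw]
    -- iteration 3/4 --
    RT 246: heading 172 -> 286
    LT 270: heading 286 -> 196
    FD 19: (-77.325,-20.212) -> (-95.589,-25.449) [heading=196, draw]
    -- iteration 4/4 --
    RT 246: heading 196 -> 310
    LT 270: heading 310 -> 220
    FD 19: (-95.589,-25.449) -> (-110.144,-37.662) [heading=220, draw]
  ]
]
BK 5: (-110.144,-37.662) -> (-106.314,-34.448) [heading=220, draw]
BK 14: (-106.314,-34.448) -> (-95.589,-25.449) [heading=220, draw]
RT 90: heading 220 -> 130
Final: pos=(-95.589,-25.449), heading=130, 11 segment(s) drawn
Segments drawn: 11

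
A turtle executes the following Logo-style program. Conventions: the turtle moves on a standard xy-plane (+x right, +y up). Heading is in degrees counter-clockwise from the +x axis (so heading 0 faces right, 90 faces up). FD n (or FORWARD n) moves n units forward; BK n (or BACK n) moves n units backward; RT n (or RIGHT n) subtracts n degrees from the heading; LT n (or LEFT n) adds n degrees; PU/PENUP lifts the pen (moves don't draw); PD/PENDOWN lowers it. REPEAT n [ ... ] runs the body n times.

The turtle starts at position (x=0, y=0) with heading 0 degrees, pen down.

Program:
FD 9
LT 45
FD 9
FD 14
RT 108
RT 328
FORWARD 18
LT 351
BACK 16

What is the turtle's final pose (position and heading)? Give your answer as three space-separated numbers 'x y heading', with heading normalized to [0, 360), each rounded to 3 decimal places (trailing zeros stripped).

Answer: 28.436 17.277 320

Derivation:
Executing turtle program step by step:
Start: pos=(0,0), heading=0, pen down
FD 9: (0,0) -> (9,0) [heading=0, draw]
LT 45: heading 0 -> 45
FD 9: (9,0) -> (15.364,6.364) [heading=45, draw]
FD 14: (15.364,6.364) -> (25.263,16.263) [heading=45, draw]
RT 108: heading 45 -> 297
RT 328: heading 297 -> 329
FD 18: (25.263,16.263) -> (40.692,6.993) [heading=329, draw]
LT 351: heading 329 -> 320
BK 16: (40.692,6.993) -> (28.436,17.277) [heading=320, draw]
Final: pos=(28.436,17.277), heading=320, 5 segment(s) drawn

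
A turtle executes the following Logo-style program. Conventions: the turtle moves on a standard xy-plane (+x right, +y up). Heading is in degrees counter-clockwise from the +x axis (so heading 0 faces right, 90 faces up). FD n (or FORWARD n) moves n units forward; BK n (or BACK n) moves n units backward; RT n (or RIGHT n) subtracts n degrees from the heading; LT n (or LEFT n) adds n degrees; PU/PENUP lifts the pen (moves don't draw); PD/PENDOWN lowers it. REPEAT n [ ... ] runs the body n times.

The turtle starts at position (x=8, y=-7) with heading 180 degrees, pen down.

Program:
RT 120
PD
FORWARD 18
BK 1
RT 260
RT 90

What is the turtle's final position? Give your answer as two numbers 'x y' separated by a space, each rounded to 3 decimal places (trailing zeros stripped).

Executing turtle program step by step:
Start: pos=(8,-7), heading=180, pen down
RT 120: heading 180 -> 60
PD: pen down
FD 18: (8,-7) -> (17,8.588) [heading=60, draw]
BK 1: (17,8.588) -> (16.5,7.722) [heading=60, draw]
RT 260: heading 60 -> 160
RT 90: heading 160 -> 70
Final: pos=(16.5,7.722), heading=70, 2 segment(s) drawn

Answer: 16.5 7.722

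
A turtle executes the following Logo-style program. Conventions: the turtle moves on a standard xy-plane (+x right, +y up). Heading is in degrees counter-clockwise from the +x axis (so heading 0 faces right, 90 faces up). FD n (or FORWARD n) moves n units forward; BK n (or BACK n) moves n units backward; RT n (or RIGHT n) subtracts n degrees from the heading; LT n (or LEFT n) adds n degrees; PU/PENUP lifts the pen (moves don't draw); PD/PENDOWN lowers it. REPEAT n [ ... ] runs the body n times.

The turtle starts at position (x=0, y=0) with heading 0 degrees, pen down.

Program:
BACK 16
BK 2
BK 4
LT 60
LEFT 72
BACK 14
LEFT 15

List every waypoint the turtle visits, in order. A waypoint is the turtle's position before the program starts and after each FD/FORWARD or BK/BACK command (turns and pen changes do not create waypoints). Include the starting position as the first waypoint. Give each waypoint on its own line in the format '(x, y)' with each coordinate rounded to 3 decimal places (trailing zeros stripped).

Executing turtle program step by step:
Start: pos=(0,0), heading=0, pen down
BK 16: (0,0) -> (-16,0) [heading=0, draw]
BK 2: (-16,0) -> (-18,0) [heading=0, draw]
BK 4: (-18,0) -> (-22,0) [heading=0, draw]
LT 60: heading 0 -> 60
LT 72: heading 60 -> 132
BK 14: (-22,0) -> (-12.632,-10.404) [heading=132, draw]
LT 15: heading 132 -> 147
Final: pos=(-12.632,-10.404), heading=147, 4 segment(s) drawn
Waypoints (5 total):
(0, 0)
(-16, 0)
(-18, 0)
(-22, 0)
(-12.632, -10.404)

Answer: (0, 0)
(-16, 0)
(-18, 0)
(-22, 0)
(-12.632, -10.404)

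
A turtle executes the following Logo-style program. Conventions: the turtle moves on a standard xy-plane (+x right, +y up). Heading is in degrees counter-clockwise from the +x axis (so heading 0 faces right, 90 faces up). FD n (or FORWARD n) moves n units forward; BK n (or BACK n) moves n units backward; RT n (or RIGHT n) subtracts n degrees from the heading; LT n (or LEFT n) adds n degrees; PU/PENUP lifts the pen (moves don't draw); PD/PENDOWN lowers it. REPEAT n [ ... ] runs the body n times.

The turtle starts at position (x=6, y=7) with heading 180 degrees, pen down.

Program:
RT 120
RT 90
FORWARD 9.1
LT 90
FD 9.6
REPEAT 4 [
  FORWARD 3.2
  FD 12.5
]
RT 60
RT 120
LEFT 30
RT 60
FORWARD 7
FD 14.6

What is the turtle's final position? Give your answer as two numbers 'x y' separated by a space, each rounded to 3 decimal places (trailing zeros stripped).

Answer: 31.375 54.35

Derivation:
Executing turtle program step by step:
Start: pos=(6,7), heading=180, pen down
RT 120: heading 180 -> 60
RT 90: heading 60 -> 330
FD 9.1: (6,7) -> (13.881,2.45) [heading=330, draw]
LT 90: heading 330 -> 60
FD 9.6: (13.881,2.45) -> (18.681,10.764) [heading=60, draw]
REPEAT 4 [
  -- iteration 1/4 --
  FD 3.2: (18.681,10.764) -> (20.281,13.535) [heading=60, draw]
  FD 12.5: (20.281,13.535) -> (26.531,24.36) [heading=60, draw]
  -- iteration 2/4 --
  FD 3.2: (26.531,24.36) -> (28.131,27.132) [heading=60, draw]
  FD 12.5: (28.131,27.132) -> (34.381,37.957) [heading=60, draw]
  -- iteration 3/4 --
  FD 3.2: (34.381,37.957) -> (35.981,40.728) [heading=60, draw]
  FD 12.5: (35.981,40.728) -> (42.231,51.554) [heading=60, draw]
  -- iteration 4/4 --
  FD 3.2: (42.231,51.554) -> (43.831,54.325) [heading=60, draw]
  FD 12.5: (43.831,54.325) -> (50.081,65.15) [heading=60, draw]
]
RT 60: heading 60 -> 0
RT 120: heading 0 -> 240
LT 30: heading 240 -> 270
RT 60: heading 270 -> 210
FD 7: (50.081,65.15) -> (44.019,61.65) [heading=210, draw]
FD 14.6: (44.019,61.65) -> (31.375,54.35) [heading=210, draw]
Final: pos=(31.375,54.35), heading=210, 12 segment(s) drawn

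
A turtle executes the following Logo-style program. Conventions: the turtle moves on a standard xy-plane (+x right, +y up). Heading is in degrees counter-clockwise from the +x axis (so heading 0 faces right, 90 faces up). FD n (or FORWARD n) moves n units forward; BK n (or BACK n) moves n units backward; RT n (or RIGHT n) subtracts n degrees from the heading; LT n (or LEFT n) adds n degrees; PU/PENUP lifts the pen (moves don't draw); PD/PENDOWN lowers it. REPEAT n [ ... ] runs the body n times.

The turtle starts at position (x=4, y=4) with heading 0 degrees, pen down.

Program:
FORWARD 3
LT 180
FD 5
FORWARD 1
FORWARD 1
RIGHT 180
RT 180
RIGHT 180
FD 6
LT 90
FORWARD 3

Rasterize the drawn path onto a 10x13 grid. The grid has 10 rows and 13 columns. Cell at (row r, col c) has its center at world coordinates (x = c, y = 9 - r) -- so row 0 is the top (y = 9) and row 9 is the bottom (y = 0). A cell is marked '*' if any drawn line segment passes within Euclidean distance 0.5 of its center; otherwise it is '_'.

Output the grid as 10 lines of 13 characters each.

Answer: _____________
_____________
______*______
______*______
______*______
********_____
_____________
_____________
_____________
_____________

Derivation:
Segment 0: (4,4) -> (7,4)
Segment 1: (7,4) -> (2,4)
Segment 2: (2,4) -> (1,4)
Segment 3: (1,4) -> (0,4)
Segment 4: (0,4) -> (6,4)
Segment 5: (6,4) -> (6,7)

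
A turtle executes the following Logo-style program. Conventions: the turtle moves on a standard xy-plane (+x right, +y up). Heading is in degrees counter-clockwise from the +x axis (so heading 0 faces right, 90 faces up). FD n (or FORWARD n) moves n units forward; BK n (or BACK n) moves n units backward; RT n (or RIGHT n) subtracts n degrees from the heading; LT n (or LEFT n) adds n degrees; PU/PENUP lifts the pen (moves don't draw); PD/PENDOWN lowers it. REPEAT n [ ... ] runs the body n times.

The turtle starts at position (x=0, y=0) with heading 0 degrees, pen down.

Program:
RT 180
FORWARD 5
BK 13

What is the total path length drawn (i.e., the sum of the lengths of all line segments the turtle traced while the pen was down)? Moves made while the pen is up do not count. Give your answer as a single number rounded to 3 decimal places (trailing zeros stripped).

Executing turtle program step by step:
Start: pos=(0,0), heading=0, pen down
RT 180: heading 0 -> 180
FD 5: (0,0) -> (-5,0) [heading=180, draw]
BK 13: (-5,0) -> (8,0) [heading=180, draw]
Final: pos=(8,0), heading=180, 2 segment(s) drawn

Segment lengths:
  seg 1: (0,0) -> (-5,0), length = 5
  seg 2: (-5,0) -> (8,0), length = 13
Total = 18

Answer: 18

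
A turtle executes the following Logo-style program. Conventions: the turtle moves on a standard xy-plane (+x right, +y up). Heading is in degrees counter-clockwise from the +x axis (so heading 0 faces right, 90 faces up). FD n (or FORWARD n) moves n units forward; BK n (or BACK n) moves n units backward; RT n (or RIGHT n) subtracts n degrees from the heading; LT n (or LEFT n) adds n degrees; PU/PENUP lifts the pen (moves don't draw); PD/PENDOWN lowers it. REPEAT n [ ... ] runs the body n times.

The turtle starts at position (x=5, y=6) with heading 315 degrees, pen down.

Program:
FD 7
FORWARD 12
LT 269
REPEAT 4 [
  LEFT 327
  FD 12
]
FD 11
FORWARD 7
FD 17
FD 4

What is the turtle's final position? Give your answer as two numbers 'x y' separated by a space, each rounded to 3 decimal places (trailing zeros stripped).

Executing turtle program step by step:
Start: pos=(5,6), heading=315, pen down
FD 7: (5,6) -> (9.95,1.05) [heading=315, draw]
FD 12: (9.95,1.05) -> (18.435,-7.435) [heading=315, draw]
LT 269: heading 315 -> 224
REPEAT 4 [
  -- iteration 1/4 --
  LT 327: heading 224 -> 191
  FD 12: (18.435,-7.435) -> (6.656,-9.725) [heading=191, draw]
  -- iteration 2/4 --
  LT 327: heading 191 -> 158
  FD 12: (6.656,-9.725) -> (-4.471,-5.229) [heading=158, draw]
  -- iteration 3/4 --
  LT 327: heading 158 -> 125
  FD 12: (-4.471,-5.229) -> (-11.354,4.6) [heading=125, draw]
  -- iteration 4/4 --
  LT 327: heading 125 -> 92
  FD 12: (-11.354,4.6) -> (-11.772,16.593) [heading=92, draw]
]
FD 11: (-11.772,16.593) -> (-12.156,27.586) [heading=92, draw]
FD 7: (-12.156,27.586) -> (-12.401,34.582) [heading=92, draw]
FD 17: (-12.401,34.582) -> (-12.994,51.572) [heading=92, draw]
FD 4: (-12.994,51.572) -> (-13.133,55.569) [heading=92, draw]
Final: pos=(-13.133,55.569), heading=92, 10 segment(s) drawn

Answer: -13.133 55.569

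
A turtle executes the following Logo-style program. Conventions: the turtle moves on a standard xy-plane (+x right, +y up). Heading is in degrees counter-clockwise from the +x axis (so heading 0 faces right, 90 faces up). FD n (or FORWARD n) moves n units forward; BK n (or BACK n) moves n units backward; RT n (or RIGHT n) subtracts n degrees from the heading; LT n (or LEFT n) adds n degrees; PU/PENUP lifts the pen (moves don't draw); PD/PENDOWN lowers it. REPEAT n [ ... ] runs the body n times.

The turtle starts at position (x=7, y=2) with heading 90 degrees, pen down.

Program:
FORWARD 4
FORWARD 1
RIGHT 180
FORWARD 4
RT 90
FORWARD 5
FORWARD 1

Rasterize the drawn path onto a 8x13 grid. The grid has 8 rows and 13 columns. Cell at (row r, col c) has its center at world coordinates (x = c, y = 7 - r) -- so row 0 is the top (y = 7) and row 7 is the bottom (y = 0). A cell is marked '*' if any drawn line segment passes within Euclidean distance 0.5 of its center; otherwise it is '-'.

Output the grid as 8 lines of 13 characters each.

Segment 0: (7,2) -> (7,6)
Segment 1: (7,6) -> (7,7)
Segment 2: (7,7) -> (7,3)
Segment 3: (7,3) -> (2,3)
Segment 4: (2,3) -> (1,3)

Answer: -------*-----
-------*-----
-------*-----
-------*-----
-*******-----
-------*-----
-------------
-------------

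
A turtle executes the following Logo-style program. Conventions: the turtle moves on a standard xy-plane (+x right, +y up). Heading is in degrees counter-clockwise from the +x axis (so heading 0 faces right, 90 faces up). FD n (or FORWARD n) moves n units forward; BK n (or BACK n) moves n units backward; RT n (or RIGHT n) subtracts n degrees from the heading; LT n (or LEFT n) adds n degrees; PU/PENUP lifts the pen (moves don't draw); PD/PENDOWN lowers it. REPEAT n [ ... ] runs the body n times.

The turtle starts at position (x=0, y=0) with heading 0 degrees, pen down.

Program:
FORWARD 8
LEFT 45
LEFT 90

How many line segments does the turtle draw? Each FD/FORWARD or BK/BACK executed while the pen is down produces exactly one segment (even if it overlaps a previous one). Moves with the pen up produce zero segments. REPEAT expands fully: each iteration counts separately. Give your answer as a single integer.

Executing turtle program step by step:
Start: pos=(0,0), heading=0, pen down
FD 8: (0,0) -> (8,0) [heading=0, draw]
LT 45: heading 0 -> 45
LT 90: heading 45 -> 135
Final: pos=(8,0), heading=135, 1 segment(s) drawn
Segments drawn: 1

Answer: 1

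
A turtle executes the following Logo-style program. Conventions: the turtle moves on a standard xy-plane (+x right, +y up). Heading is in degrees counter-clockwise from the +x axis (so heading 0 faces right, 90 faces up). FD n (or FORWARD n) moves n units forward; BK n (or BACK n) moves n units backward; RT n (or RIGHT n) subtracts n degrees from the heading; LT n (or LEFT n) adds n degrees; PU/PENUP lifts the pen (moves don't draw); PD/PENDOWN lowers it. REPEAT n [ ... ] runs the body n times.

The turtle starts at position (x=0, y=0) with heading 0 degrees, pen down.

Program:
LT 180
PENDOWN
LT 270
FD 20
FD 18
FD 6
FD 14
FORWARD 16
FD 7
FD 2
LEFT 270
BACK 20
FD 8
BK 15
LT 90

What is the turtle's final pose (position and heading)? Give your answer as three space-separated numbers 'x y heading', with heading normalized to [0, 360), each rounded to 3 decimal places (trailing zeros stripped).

Answer: -27 83 90

Derivation:
Executing turtle program step by step:
Start: pos=(0,0), heading=0, pen down
LT 180: heading 0 -> 180
PD: pen down
LT 270: heading 180 -> 90
FD 20: (0,0) -> (0,20) [heading=90, draw]
FD 18: (0,20) -> (0,38) [heading=90, draw]
FD 6: (0,38) -> (0,44) [heading=90, draw]
FD 14: (0,44) -> (0,58) [heading=90, draw]
FD 16: (0,58) -> (0,74) [heading=90, draw]
FD 7: (0,74) -> (0,81) [heading=90, draw]
FD 2: (0,81) -> (0,83) [heading=90, draw]
LT 270: heading 90 -> 0
BK 20: (0,83) -> (-20,83) [heading=0, draw]
FD 8: (-20,83) -> (-12,83) [heading=0, draw]
BK 15: (-12,83) -> (-27,83) [heading=0, draw]
LT 90: heading 0 -> 90
Final: pos=(-27,83), heading=90, 10 segment(s) drawn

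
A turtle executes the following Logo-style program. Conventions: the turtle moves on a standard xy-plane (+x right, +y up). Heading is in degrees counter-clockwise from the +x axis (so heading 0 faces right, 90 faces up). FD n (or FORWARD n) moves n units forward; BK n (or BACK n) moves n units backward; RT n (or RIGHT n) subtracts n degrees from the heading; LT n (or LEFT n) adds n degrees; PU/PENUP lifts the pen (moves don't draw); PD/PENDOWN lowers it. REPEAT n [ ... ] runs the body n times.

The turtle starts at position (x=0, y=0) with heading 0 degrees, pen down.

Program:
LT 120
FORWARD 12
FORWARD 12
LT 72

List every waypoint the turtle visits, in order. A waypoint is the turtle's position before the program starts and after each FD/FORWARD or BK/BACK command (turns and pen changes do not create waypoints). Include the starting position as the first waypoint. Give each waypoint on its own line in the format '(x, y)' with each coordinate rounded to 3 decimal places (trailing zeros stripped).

Answer: (0, 0)
(-6, 10.392)
(-12, 20.785)

Derivation:
Executing turtle program step by step:
Start: pos=(0,0), heading=0, pen down
LT 120: heading 0 -> 120
FD 12: (0,0) -> (-6,10.392) [heading=120, draw]
FD 12: (-6,10.392) -> (-12,20.785) [heading=120, draw]
LT 72: heading 120 -> 192
Final: pos=(-12,20.785), heading=192, 2 segment(s) drawn
Waypoints (3 total):
(0, 0)
(-6, 10.392)
(-12, 20.785)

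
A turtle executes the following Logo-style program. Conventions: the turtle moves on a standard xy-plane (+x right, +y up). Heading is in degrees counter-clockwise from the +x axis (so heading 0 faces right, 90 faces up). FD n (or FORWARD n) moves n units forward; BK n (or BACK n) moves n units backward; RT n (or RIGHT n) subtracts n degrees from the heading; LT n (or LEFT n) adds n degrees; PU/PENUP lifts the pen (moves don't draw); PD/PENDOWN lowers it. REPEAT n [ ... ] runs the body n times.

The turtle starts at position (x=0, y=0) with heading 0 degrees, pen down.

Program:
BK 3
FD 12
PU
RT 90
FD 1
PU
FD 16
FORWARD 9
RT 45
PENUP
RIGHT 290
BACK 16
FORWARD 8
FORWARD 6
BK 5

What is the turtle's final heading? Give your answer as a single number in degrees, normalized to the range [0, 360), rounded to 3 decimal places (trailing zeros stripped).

Executing turtle program step by step:
Start: pos=(0,0), heading=0, pen down
BK 3: (0,0) -> (-3,0) [heading=0, draw]
FD 12: (-3,0) -> (9,0) [heading=0, draw]
PU: pen up
RT 90: heading 0 -> 270
FD 1: (9,0) -> (9,-1) [heading=270, move]
PU: pen up
FD 16: (9,-1) -> (9,-17) [heading=270, move]
FD 9: (9,-17) -> (9,-26) [heading=270, move]
RT 45: heading 270 -> 225
PU: pen up
RT 290: heading 225 -> 295
BK 16: (9,-26) -> (2.238,-11.499) [heading=295, move]
FD 8: (2.238,-11.499) -> (5.619,-18.75) [heading=295, move]
FD 6: (5.619,-18.75) -> (8.155,-24.187) [heading=295, move]
BK 5: (8.155,-24.187) -> (6.042,-19.656) [heading=295, move]
Final: pos=(6.042,-19.656), heading=295, 2 segment(s) drawn

Answer: 295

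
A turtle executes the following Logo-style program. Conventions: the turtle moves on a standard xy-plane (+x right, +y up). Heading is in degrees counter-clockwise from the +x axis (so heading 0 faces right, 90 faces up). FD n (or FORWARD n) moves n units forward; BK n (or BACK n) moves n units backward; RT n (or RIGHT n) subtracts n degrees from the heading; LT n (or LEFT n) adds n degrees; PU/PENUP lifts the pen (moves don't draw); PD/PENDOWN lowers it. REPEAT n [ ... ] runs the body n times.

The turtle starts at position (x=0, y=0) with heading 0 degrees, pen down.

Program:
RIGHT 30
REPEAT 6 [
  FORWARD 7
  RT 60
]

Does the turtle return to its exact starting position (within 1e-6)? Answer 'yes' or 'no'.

Executing turtle program step by step:
Start: pos=(0,0), heading=0, pen down
RT 30: heading 0 -> 330
REPEAT 6 [
  -- iteration 1/6 --
  FD 7: (0,0) -> (6.062,-3.5) [heading=330, draw]
  RT 60: heading 330 -> 270
  -- iteration 2/6 --
  FD 7: (6.062,-3.5) -> (6.062,-10.5) [heading=270, draw]
  RT 60: heading 270 -> 210
  -- iteration 3/6 --
  FD 7: (6.062,-10.5) -> (0,-14) [heading=210, draw]
  RT 60: heading 210 -> 150
  -- iteration 4/6 --
  FD 7: (0,-14) -> (-6.062,-10.5) [heading=150, draw]
  RT 60: heading 150 -> 90
  -- iteration 5/6 --
  FD 7: (-6.062,-10.5) -> (-6.062,-3.5) [heading=90, draw]
  RT 60: heading 90 -> 30
  -- iteration 6/6 --
  FD 7: (-6.062,-3.5) -> (0,0) [heading=30, draw]
  RT 60: heading 30 -> 330
]
Final: pos=(0,0), heading=330, 6 segment(s) drawn

Start position: (0, 0)
Final position: (0, 0)
Distance = 0; < 1e-6 -> CLOSED

Answer: yes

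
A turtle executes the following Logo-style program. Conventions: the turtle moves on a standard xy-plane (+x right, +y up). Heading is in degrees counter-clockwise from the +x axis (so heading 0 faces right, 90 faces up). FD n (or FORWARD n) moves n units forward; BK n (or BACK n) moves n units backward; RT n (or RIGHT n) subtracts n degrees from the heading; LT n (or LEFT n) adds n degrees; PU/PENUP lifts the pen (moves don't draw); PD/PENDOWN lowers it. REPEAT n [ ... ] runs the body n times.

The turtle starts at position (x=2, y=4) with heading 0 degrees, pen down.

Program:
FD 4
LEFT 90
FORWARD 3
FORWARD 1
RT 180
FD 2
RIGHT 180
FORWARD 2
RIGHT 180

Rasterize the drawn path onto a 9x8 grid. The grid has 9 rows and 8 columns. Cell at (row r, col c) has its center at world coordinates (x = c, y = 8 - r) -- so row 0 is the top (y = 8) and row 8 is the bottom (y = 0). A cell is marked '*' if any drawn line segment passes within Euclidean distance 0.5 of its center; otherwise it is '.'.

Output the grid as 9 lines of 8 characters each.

Answer: ......*.
......*.
......*.
......*.
..*****.
........
........
........
........

Derivation:
Segment 0: (2,4) -> (6,4)
Segment 1: (6,4) -> (6,7)
Segment 2: (6,7) -> (6,8)
Segment 3: (6,8) -> (6,6)
Segment 4: (6,6) -> (6,8)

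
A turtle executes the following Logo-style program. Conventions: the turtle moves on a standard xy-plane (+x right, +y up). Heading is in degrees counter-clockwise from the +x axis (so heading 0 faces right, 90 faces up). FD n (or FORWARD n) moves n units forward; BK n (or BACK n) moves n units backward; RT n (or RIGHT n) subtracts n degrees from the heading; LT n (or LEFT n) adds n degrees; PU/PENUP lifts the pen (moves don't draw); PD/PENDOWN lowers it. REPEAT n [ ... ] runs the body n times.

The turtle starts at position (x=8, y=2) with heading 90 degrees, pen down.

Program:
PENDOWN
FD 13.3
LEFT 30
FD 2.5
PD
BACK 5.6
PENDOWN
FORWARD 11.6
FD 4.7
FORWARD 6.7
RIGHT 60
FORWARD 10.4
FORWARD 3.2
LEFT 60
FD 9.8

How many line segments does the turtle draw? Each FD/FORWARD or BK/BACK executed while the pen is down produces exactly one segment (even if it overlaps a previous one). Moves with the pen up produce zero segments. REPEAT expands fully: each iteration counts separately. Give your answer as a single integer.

Executing turtle program step by step:
Start: pos=(8,2), heading=90, pen down
PD: pen down
FD 13.3: (8,2) -> (8,15.3) [heading=90, draw]
LT 30: heading 90 -> 120
FD 2.5: (8,15.3) -> (6.75,17.465) [heading=120, draw]
PD: pen down
BK 5.6: (6.75,17.465) -> (9.55,12.615) [heading=120, draw]
PD: pen down
FD 11.6: (9.55,12.615) -> (3.75,22.661) [heading=120, draw]
FD 4.7: (3.75,22.661) -> (1.4,26.732) [heading=120, draw]
FD 6.7: (1.4,26.732) -> (-1.95,32.534) [heading=120, draw]
RT 60: heading 120 -> 60
FD 10.4: (-1.95,32.534) -> (3.25,41.541) [heading=60, draw]
FD 3.2: (3.25,41.541) -> (4.85,44.312) [heading=60, draw]
LT 60: heading 60 -> 120
FD 9.8: (4.85,44.312) -> (-0.05,52.799) [heading=120, draw]
Final: pos=(-0.05,52.799), heading=120, 9 segment(s) drawn
Segments drawn: 9

Answer: 9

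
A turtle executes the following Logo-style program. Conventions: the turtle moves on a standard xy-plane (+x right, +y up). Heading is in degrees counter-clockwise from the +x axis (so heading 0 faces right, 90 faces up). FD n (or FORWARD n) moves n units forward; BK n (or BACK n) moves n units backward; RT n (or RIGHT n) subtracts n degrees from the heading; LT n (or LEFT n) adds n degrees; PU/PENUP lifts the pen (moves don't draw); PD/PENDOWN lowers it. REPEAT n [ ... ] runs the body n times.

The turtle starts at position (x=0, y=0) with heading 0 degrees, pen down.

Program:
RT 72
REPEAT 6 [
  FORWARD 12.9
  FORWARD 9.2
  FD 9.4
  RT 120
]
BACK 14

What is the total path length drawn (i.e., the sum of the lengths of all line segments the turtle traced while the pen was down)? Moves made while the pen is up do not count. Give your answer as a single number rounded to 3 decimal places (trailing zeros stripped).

Answer: 203

Derivation:
Executing turtle program step by step:
Start: pos=(0,0), heading=0, pen down
RT 72: heading 0 -> 288
REPEAT 6 [
  -- iteration 1/6 --
  FD 12.9: (0,0) -> (3.986,-12.269) [heading=288, draw]
  FD 9.2: (3.986,-12.269) -> (6.829,-21.018) [heading=288, draw]
  FD 9.4: (6.829,-21.018) -> (9.734,-29.958) [heading=288, draw]
  RT 120: heading 288 -> 168
  -- iteration 2/6 --
  FD 12.9: (9.734,-29.958) -> (-2.884,-27.276) [heading=168, draw]
  FD 9.2: (-2.884,-27.276) -> (-11.883,-25.363) [heading=168, draw]
  FD 9.4: (-11.883,-25.363) -> (-21.078,-23.409) [heading=168, draw]
  RT 120: heading 168 -> 48
  -- iteration 3/6 --
  FD 12.9: (-21.078,-23.409) -> (-12.446,-13.822) [heading=48, draw]
  FD 9.2: (-12.446,-13.822) -> (-6.29,-6.986) [heading=48, draw]
  FD 9.4: (-6.29,-6.986) -> (0,0) [heading=48, draw]
  RT 120: heading 48 -> 288
  -- iteration 4/6 --
  FD 12.9: (0,0) -> (3.986,-12.269) [heading=288, draw]
  FD 9.2: (3.986,-12.269) -> (6.829,-21.018) [heading=288, draw]
  FD 9.4: (6.829,-21.018) -> (9.734,-29.958) [heading=288, draw]
  RT 120: heading 288 -> 168
  -- iteration 5/6 --
  FD 12.9: (9.734,-29.958) -> (-2.884,-27.276) [heading=168, draw]
  FD 9.2: (-2.884,-27.276) -> (-11.883,-25.363) [heading=168, draw]
  FD 9.4: (-11.883,-25.363) -> (-21.078,-23.409) [heading=168, draw]
  RT 120: heading 168 -> 48
  -- iteration 6/6 --
  FD 12.9: (-21.078,-23.409) -> (-12.446,-13.822) [heading=48, draw]
  FD 9.2: (-12.446,-13.822) -> (-6.29,-6.986) [heading=48, draw]
  FD 9.4: (-6.29,-6.986) -> (0,0) [heading=48, draw]
  RT 120: heading 48 -> 288
]
BK 14: (0,0) -> (-4.326,13.315) [heading=288, draw]
Final: pos=(-4.326,13.315), heading=288, 19 segment(s) drawn

Segment lengths:
  seg 1: (0,0) -> (3.986,-12.269), length = 12.9
  seg 2: (3.986,-12.269) -> (6.829,-21.018), length = 9.2
  seg 3: (6.829,-21.018) -> (9.734,-29.958), length = 9.4
  seg 4: (9.734,-29.958) -> (-2.884,-27.276), length = 12.9
  seg 5: (-2.884,-27.276) -> (-11.883,-25.363), length = 9.2
  seg 6: (-11.883,-25.363) -> (-21.078,-23.409), length = 9.4
  seg 7: (-21.078,-23.409) -> (-12.446,-13.822), length = 12.9
  seg 8: (-12.446,-13.822) -> (-6.29,-6.986), length = 9.2
  seg 9: (-6.29,-6.986) -> (0,0), length = 9.4
  seg 10: (0,0) -> (3.986,-12.269), length = 12.9
  seg 11: (3.986,-12.269) -> (6.829,-21.018), length = 9.2
  seg 12: (6.829,-21.018) -> (9.734,-29.958), length = 9.4
  seg 13: (9.734,-29.958) -> (-2.884,-27.276), length = 12.9
  seg 14: (-2.884,-27.276) -> (-11.883,-25.363), length = 9.2
  seg 15: (-11.883,-25.363) -> (-21.078,-23.409), length = 9.4
  seg 16: (-21.078,-23.409) -> (-12.446,-13.822), length = 12.9
  seg 17: (-12.446,-13.822) -> (-6.29,-6.986), length = 9.2
  seg 18: (-6.29,-6.986) -> (0,0), length = 9.4
  seg 19: (0,0) -> (-4.326,13.315), length = 14
Total = 203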